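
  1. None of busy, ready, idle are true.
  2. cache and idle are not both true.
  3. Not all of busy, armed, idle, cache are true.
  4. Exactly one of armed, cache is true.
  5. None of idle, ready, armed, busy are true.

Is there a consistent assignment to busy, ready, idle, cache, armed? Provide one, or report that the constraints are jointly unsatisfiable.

busy = False; ready = False; idle = False; cache = True; armed = False

  (1) {busy, ready, idle}: 0 true — none ✓
  (2) cache=T, idle=F — not both ✓
  (3) {busy, armed, idle, cache}: 1/4 true — not all ✓
  (4) {armed, cache}: 1 true — exactly one ✓
  (5) {idle, ready, armed, busy}: 0 true — none ✓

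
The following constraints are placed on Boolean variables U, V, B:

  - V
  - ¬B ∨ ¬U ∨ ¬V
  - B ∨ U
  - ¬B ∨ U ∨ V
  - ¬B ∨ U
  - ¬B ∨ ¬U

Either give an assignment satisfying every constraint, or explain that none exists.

U = True, V = True, B = False

Unit clause (V) forces V = True.
Try U = False:
  (B ∨ U) forces B = True.
  clause (¬B ∨ U) is falsified — backtrack.
So U = True.
  then (¬B ∨ ¬U ∨ ¬V) forces B = False.
All clauses satisfied.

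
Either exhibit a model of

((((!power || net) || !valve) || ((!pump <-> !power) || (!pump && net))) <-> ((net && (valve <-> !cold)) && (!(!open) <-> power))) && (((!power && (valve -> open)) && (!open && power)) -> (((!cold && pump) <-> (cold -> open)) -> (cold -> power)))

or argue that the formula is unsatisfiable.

valve = False, power = False, net = True, cold = True, pump = True, open = False

  (((!power || net) || !valve) || ((!pump <-> !power) || (!pump && net))) <-> ((net && (valve <-> !cold)) && (!(!open) <-> power)) = True
    ((!power || net) || !valve) || ((!pump <-> !power) || (!pump && net)) = True
      (!power || net) || !valve = True
        !power || net = True
          !power = True
        !valve = True
      (!pump <-> !power) || (!pump && net) = False
        !pump <-> !power = False
          !pump = False
          !power = True
        !pump && net = False
          !pump = False
    (net && (valve <-> !cold)) && (!(!open) <-> power) = True
      net && (valve <-> !cold) = True
        valve <-> !cold = True
          !cold = False
      !(!open) <-> power = True
        !(!open) = False
          !open = True
  ((!power && (valve -> open)) && (!open && power)) -> (((!cold && pump) <-> (cold -> open)) -> (cold -> power)) = True
    (!power && (valve -> open)) && (!open && power) = False
      !power && (valve -> open) = True
        !power = True
        valve -> open = True
      !open && power = False
        !open = True
    ((!cold && pump) <-> (cold -> open)) -> (cold -> power) = False
      (!cold && pump) <-> (cold -> open) = True
        !cold && pump = False
          !cold = False
        cold -> open = False
      cold -> power = False
Both conjuncts True, so the formula holds.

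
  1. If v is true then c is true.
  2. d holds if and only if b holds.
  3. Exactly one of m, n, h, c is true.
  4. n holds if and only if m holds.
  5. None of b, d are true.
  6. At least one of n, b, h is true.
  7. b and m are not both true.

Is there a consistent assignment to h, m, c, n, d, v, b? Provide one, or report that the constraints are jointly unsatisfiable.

h = True, m = False, c = False, n = False, d = False, v = False, b = False

  (1) v=F ⇒ c: vacuous ✓
  (2) d=F, b=F — same ✓
  (3) {m, n, h, c}: 1 true — exactly one ✓
  (4) n=F, m=F — same ✓
  (5) {b, d}: 0 true — none ✓
  (6) {n, b, h}: 1 true — at least one ✓
  (7) b=F, m=F — not both ✓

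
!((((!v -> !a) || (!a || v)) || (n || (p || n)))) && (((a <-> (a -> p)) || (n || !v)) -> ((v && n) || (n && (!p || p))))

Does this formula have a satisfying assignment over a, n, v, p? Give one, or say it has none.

Unsatisfiable

Case v = True: the conjunct !((((!v -> !a) || (!a || v)) || (n || (p || n)))) becomes !((True || (n || (p || n)))) = False.
Case v = False: the formula simplifies to !(((!a || !a) || (n || (p || n)))) && (n && (!p || p)).
  n = True: the conjunct !(((!a || !a) || (n || (p || n)))) becomes !(((!a || !a) || True)) = False.
  n = False: the conjunct n is False.
Both cases fail — unsatisfiable.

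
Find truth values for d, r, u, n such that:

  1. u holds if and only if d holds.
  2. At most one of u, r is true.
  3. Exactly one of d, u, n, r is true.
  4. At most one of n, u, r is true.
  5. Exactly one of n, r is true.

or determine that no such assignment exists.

d=F, r=T, u=F, n=F

  (1) u=F, d=F — same ✓
  (2) {u, r}: 1 true — at most one ✓
  (3) {d, u, n, r}: 1 true — exactly one ✓
  (4) {n, u, r}: 1 true — at most one ✓
  (5) {n, r}: 1 true — exactly one ✓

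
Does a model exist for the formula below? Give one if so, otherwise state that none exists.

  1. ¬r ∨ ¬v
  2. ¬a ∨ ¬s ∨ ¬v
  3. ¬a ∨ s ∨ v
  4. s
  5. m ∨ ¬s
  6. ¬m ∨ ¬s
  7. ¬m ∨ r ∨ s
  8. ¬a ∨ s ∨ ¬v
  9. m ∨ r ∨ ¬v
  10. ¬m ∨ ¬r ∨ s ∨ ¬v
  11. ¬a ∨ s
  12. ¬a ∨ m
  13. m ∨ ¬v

Case s = True:
  (m ∨ ¬s) forces m = True.
  Clause (¬m ∨ ¬s) is falsified — contradiction.
Case s = False:
  Clause (s) is falsified — contradiction.
Both cases fail, so the formula is unsatisfiable.

UNSATISFIABLE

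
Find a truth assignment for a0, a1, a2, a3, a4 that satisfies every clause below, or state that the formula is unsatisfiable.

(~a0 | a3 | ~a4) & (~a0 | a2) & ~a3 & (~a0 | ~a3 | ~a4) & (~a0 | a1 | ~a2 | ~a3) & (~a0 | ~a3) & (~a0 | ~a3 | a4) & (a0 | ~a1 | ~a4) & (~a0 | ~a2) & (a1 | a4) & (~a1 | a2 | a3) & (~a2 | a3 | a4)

Unit clause (~a3) forces a3 = False.
Try a0 = True:
  (~a0 | a3 | ~a4) forces a4 = False.
  (~a0 | a2) forces a2 = True.
  clause (~a0 | ~a2) is falsified — backtrack.
So a0 = False.
Set a1 = False.
  then (a1 | a4) forces a4 = True.
Set a2 = False.
All clauses satisfied.

a0 = False, a1 = False, a2 = False, a3 = False, a4 = True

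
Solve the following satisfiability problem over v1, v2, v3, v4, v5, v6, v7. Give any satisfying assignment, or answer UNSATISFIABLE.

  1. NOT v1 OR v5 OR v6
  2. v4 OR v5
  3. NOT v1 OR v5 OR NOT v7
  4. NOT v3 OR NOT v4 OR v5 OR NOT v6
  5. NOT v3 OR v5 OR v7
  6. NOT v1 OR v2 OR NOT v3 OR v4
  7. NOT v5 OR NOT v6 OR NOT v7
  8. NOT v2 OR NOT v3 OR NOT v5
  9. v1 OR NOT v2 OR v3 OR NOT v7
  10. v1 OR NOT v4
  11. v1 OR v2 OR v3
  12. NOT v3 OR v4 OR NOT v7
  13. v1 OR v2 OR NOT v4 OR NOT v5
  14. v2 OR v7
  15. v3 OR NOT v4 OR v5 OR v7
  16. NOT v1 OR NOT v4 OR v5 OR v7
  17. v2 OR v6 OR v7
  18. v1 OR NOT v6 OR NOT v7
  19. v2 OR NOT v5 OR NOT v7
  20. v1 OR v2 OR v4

Set v1 = True.
Try v2 = False:
  (v2 OR v7) forces v7 = True.
  (NOT v1 OR v5 OR NOT v7) forces v5 = True.
  clause (v2 OR NOT v5 OR NOT v7) is falsified — backtrack.
So v2 = True.
Try v3 = True:
  (NOT v2 OR NOT v3 OR NOT v5) forces v5 = False.
  (NOT v1 OR v5 OR v6) forces v6 = True.
  (v4 OR v5) forces v4 = True.
  clause (NOT v3 OR NOT v4 OR v5 OR NOT v6) is falsified — backtrack.
So v3 = False.
Set v4 = True.
Set v5 = True.
Set v6 = False.
Set v7 = False.
All clauses satisfied.

v1=T, v2=T, v3=F, v4=T, v5=T, v6=F, v7=F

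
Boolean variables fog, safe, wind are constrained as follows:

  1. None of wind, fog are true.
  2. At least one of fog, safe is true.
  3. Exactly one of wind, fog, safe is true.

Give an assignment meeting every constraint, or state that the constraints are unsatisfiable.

fog=F, safe=T, wind=F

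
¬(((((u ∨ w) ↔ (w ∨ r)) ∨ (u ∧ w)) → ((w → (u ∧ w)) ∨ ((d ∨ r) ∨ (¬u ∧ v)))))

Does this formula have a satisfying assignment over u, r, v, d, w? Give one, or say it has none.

u = False, r = False, v = False, d = False, w = True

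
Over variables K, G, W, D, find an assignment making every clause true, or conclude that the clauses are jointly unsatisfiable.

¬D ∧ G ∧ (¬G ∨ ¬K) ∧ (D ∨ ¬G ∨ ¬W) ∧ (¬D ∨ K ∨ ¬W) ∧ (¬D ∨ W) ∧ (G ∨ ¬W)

K=F; G=T; W=F; D=F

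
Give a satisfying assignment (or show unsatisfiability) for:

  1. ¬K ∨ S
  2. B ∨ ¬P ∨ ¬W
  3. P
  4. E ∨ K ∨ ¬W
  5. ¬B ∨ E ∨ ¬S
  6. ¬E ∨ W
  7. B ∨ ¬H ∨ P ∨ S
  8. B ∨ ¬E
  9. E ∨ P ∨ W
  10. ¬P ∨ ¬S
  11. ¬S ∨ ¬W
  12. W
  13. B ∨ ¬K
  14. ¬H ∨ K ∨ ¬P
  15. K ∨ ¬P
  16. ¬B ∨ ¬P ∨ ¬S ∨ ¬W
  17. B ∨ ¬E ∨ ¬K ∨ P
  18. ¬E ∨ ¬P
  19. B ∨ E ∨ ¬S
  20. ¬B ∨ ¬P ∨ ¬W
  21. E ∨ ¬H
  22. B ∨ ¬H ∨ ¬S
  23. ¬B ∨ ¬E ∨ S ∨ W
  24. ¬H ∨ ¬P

UNSATISFIABLE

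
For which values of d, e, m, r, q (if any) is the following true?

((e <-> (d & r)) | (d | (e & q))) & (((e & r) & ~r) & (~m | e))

Unsatisfiable

Case r = True: the conjunct ~r is False.
Case r = False: the conjunct r is False.
Both cases fail — unsatisfiable.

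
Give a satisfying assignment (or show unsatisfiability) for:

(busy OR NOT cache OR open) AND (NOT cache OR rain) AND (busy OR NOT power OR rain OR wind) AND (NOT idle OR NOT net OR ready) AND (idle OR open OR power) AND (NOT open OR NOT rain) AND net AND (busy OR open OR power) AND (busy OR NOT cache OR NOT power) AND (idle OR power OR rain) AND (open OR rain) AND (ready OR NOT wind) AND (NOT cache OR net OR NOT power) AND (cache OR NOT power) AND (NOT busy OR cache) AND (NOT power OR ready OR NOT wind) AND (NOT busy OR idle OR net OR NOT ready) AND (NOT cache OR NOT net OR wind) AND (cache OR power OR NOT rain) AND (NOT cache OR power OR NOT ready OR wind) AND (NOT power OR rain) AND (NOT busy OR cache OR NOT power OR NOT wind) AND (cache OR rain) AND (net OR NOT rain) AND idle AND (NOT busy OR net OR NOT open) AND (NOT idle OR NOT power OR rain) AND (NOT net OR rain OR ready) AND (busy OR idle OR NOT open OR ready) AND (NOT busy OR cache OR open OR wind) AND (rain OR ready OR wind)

open=F; ready=T; busy=T; cache=T; power=T; rain=T; idle=T; wind=T; net=T

Unit clause (net) forces net = True.
Unit clause (idle) forces idle = True.
In (NOT idle OR NOT net OR ready) only ready is left, so ready = True.
Try open = True:
  (NOT open OR NOT rain) forces rain = False.
  (NOT cache OR rain) forces cache = False.
  clause (cache OR rain) is falsified — backtrack.
So open = False.
  then (open OR rain) forces rain = True.
Set busy = True.
  then (NOT busy OR cache) forces cache = True.
  then (NOT cache OR NOT net OR wind) forces wind = True.
Set power = True.
All clauses satisfied.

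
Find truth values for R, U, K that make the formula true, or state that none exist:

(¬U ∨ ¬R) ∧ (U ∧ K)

R: False, U: True, K: True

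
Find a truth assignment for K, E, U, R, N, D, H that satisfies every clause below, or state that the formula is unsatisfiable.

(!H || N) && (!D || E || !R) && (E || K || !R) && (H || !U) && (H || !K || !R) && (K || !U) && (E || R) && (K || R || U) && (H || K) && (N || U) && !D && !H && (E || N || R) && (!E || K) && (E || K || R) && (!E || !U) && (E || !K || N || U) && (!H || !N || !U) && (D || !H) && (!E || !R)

Unit clause (!D) forces D = False.
Unit clause (!H) forces H = False.
In (H || !U) only !U is left, so U = False.
In (H || K) only K is left, so K = True.
In (N || U) only N is left, so N = True.
In (H || !K || !R) only !R is left, so R = False.
In (E || R) only E is left, so E = True.
All clauses satisfied.

K = True, E = True, U = False, R = False, N = True, D = False, H = False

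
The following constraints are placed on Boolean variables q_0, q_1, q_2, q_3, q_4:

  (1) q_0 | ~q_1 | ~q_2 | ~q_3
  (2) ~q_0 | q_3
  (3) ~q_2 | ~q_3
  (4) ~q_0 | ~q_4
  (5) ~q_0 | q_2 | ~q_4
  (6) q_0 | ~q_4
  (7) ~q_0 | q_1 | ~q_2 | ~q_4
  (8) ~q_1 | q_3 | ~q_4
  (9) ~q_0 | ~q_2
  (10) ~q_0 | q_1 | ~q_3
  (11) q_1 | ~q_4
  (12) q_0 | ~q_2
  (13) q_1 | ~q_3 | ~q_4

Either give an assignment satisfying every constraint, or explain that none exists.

Set q_0 = True.
  then (~q_0 | q_3) forces q_3 = True.
  then (~q_2 | ~q_3) forces q_2 = False.
  then (~q_0 | ~q_4) forces q_4 = False.
  then (~q_0 | q_1 | ~q_3) forces q_1 = True.
All clauses satisfied.

q_0=T, q_1=T, q_2=F, q_3=T, q_4=F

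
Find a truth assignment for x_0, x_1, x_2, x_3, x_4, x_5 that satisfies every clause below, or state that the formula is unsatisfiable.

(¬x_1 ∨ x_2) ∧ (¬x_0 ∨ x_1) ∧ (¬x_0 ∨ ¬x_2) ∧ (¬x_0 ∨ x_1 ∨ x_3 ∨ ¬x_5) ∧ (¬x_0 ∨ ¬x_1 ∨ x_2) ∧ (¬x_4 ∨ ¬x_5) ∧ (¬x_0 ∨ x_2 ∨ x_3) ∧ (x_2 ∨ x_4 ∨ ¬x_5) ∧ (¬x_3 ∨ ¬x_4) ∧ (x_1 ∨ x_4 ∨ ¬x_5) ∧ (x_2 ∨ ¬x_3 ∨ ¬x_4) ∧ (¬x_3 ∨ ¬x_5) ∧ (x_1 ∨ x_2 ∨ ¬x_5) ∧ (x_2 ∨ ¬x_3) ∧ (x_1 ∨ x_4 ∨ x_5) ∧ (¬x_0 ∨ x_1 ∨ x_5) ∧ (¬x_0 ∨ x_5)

Set x_0 = False.
Set x_1 = False.
Set x_2 = True.
Set x_3 = False.
Set x_4 = True.
  then (¬x_4 ∨ ¬x_5) forces x_5 = False.
All clauses satisfied.

x_0: False, x_1: False, x_2: True, x_3: False, x_4: True, x_5: False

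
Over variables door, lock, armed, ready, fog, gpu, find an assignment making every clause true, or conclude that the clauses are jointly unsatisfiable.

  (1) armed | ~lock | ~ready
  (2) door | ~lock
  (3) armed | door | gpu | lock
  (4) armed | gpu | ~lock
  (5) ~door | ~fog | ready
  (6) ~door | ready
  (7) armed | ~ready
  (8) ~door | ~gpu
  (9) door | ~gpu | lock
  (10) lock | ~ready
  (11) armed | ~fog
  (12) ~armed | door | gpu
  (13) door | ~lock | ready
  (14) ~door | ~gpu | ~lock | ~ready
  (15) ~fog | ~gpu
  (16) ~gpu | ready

Try door = False:
  (door | ~lock) forces lock = False.
  (door | ~gpu | lock) forces gpu = False.
  (armed | door | gpu | lock) forces armed = True.
  clause (~armed | door | gpu) is falsified — backtrack.
So door = True.
  then (~door | ready) forces ready = True.
  then (armed | ~ready) forces armed = True.
  then (~door | ~gpu) forces gpu = False.
  then (lock | ~ready) forces lock = True.
Set fog = False.
All clauses satisfied.

door = True, lock = True, armed = True, ready = True, fog = False, gpu = False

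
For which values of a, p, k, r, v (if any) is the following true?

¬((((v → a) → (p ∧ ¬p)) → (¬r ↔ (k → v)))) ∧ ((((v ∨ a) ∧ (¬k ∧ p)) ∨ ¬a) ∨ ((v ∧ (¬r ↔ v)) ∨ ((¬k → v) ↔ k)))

a: False, p: True, k: True, r: True, v: True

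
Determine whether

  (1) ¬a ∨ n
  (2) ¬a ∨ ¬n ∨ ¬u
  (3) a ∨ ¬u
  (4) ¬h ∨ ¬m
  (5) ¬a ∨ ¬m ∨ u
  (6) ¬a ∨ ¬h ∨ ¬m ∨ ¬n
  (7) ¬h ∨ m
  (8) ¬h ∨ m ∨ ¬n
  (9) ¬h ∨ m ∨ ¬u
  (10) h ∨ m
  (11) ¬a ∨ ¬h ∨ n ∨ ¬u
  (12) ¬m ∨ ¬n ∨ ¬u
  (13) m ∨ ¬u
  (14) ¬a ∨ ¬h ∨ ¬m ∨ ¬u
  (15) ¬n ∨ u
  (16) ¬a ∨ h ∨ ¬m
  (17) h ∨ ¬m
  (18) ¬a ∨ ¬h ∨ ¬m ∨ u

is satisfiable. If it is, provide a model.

Case m = True:
  (¬h ∨ ¬m) forces h = False.
  Clause (h ∨ ¬m) is falsified — contradiction.
Case m = False:
  (¬h ∨ m) forces h = False.
  Clause (h ∨ m) is falsified — contradiction.
Both cases fail, so the formula is unsatisfiable.

No satisfying assignment exists.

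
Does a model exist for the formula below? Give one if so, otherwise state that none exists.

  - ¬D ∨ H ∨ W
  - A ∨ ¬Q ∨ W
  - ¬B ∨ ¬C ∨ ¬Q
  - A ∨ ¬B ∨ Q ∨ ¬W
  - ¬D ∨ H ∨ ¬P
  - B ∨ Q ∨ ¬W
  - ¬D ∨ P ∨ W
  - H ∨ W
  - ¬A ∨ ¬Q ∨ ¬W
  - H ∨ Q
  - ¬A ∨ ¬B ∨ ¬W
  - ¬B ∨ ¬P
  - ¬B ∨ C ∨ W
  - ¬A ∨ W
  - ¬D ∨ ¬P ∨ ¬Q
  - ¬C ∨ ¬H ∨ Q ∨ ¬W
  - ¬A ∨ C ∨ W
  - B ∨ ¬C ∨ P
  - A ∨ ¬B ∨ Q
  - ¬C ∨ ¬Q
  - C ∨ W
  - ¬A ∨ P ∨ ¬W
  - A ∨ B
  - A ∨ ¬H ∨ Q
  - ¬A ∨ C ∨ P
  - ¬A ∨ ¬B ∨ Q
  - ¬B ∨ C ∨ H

Set H = True.
Try P = True:
  (¬B ∨ ¬P) forces B = False.
  (A ∨ B) forces A = True.
  (¬A ∨ W) forces W = True.
  (B ∨ Q ∨ ¬W) forces Q = True.
  clause (¬A ∨ ¬Q ∨ ¬W) is falsified — backtrack.
So P = False.
Set Q = True.
  then (¬C ∨ ¬Q) forces C = False.
  then (C ∨ W) forces W = True.
  then (¬A ∨ P ∨ ¬W) forces A = False.
  then (A ∨ B) forces B = True.
Set D = True.
All clauses satisfied.

H = True, P = False, Q = True, B = True, W = True, D = True, C = False, A = False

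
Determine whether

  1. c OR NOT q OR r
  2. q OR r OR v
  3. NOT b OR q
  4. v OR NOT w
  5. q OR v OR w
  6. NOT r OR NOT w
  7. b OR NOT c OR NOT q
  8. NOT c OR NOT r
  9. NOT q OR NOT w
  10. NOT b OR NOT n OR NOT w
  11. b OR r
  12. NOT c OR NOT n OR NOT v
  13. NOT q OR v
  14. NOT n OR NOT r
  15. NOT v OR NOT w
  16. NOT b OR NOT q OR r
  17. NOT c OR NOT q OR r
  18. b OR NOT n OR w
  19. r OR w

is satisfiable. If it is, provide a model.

q: False; v: True; r: True; c: False; n: False; b: False; w: False

Set q = False.
  then (NOT b OR q) forces b = False.
  then (b OR r) forces r = True.
  then (NOT n OR NOT r) forces n = False.
  then (NOT r OR NOT w) forces w = False.
  then (NOT c OR NOT r) forces c = False.
  then (q OR v OR w) forces v = True.
All clauses satisfied.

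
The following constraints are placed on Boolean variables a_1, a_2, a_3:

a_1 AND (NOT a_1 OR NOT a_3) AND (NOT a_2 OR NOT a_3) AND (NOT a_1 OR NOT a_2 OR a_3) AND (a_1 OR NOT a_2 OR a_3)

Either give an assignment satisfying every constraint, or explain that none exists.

Unit clause (a_1) forces a_1 = True.
In (NOT a_1 OR NOT a_3) only NOT a_3 is left, so a_3 = False.
In (NOT a_1 OR NOT a_2 OR a_3) only NOT a_2 is left, so a_2 = False.
Check each clause:
  (a_1): a_1 holds.
  (NOT a_1 OR NOT a_3): NOT a_3 holds.
  (NOT a_2 OR NOT a_3): NOT a_2 holds.
  (NOT a_1 OR NOT a_2 OR a_3): NOT a_2 holds.
  (a_1 OR NOT a_2 OR a_3): a_1 holds.
All clauses satisfied.

a_1: True, a_2: False, a_3: False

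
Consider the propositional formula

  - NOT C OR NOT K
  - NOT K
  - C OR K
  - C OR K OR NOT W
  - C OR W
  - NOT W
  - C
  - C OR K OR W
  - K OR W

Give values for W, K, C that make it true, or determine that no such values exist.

Unsatisfiable

Case W = True:
  Clause (NOT W) is falsified — contradiction.
Case W = False:
  (NOT K) forces K = False.
  Clause (K OR W) is falsified — contradiction.
Both cases fail, so the formula is unsatisfiable.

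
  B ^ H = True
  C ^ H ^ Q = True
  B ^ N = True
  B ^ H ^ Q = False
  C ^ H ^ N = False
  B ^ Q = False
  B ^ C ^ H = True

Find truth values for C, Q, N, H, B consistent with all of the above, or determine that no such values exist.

C = False, Q = True, N = False, H = False, B = True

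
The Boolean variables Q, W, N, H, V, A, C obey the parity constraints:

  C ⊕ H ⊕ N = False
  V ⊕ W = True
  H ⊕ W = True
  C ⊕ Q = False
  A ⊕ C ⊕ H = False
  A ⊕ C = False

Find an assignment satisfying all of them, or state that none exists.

Q=T, W=T, N=T, H=F, V=F, A=T, C=T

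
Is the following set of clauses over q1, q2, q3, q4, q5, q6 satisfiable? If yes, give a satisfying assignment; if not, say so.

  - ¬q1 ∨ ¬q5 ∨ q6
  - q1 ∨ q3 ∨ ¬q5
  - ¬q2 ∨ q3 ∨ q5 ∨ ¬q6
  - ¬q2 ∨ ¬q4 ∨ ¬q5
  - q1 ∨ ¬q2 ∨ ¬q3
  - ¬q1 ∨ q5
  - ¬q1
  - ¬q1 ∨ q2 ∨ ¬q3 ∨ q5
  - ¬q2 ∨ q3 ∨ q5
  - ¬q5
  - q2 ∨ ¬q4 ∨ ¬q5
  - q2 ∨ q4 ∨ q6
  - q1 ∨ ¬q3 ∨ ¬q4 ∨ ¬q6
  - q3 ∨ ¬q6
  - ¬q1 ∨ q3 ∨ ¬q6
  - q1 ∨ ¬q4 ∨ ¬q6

q1 = False; q2 = False; q3 = False; q4 = True; q5 = False; q6 = False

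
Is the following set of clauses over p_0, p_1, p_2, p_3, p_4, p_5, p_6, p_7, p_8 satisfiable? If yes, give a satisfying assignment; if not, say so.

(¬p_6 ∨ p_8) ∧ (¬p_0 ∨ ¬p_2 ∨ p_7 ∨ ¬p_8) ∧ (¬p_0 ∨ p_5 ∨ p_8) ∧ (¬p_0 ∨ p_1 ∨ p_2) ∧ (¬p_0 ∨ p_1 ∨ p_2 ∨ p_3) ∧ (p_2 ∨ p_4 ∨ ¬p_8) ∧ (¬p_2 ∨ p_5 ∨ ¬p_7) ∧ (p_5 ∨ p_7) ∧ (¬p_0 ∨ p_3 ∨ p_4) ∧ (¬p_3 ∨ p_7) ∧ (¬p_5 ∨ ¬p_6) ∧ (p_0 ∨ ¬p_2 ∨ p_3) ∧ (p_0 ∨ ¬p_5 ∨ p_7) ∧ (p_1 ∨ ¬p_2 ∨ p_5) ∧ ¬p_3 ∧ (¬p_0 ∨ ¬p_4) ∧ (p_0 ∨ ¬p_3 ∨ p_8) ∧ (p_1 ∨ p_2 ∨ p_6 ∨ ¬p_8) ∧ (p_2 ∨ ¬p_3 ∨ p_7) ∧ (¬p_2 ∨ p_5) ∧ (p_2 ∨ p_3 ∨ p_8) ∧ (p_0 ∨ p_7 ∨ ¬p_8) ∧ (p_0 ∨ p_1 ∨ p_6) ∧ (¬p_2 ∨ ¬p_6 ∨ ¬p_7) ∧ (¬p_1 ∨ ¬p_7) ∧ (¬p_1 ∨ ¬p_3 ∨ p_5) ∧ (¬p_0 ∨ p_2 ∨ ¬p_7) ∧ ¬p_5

p_0: False; p_1: False; p_2: False; p_3: False; p_4: True; p_5: False; p_6: True; p_7: True; p_8: True

Unit clause (¬p_3) forces p_3 = False.
Unit clause (¬p_5) forces p_5 = False.
In (p_5 ∨ p_7) only p_7 is left, so p_7 = True.
In (¬p_2 ∨ p_5) only ¬p_2 is left, so p_2 = False.
In (p_2 ∨ p_3 ∨ p_8) only p_8 is left, so p_8 = True.
In (¬p_1 ∨ ¬p_7) only ¬p_1 is left, so p_1 = False.
In (¬p_0 ∨ p_2 ∨ ¬p_7) only ¬p_0 is left, so p_0 = False.
In (p_2 ∨ p_4 ∨ ¬p_8) only p_4 is left, so p_4 = True.
In (p_1 ∨ p_2 ∨ p_6 ∨ ¬p_8) only p_6 is left, so p_6 = True.
All clauses satisfied.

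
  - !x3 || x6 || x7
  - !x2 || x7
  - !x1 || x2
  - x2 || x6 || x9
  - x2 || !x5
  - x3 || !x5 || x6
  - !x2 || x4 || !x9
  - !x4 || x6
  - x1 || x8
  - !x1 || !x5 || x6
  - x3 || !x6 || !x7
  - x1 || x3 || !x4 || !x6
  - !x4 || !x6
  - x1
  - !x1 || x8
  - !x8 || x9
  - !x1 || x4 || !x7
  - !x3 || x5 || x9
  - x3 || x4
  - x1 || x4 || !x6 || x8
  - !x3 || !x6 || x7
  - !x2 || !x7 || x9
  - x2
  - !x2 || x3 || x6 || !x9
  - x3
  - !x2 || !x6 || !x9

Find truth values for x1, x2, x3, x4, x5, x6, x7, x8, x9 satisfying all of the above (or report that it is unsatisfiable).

Case x4 = True:
  (!x4 || x6) forces x6 = True.
  Clause (!x4 || !x6) is falsified — contradiction.
Case x4 = False:
  (x1) forces x1 = True.
  (!x1 || x2) forces x2 = True.
  (!x2 || x7) forces x7 = True.
  Clause (!x1 || x4 || !x7) is falsified — contradiction.
Both cases fail, so the formula is unsatisfiable.

Unsatisfiable — no assignment works.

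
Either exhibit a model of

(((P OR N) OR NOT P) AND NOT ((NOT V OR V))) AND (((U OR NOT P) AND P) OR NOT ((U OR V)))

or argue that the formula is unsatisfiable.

No satisfying assignment exists.

The conjunct NOT ((NOT V OR V)) is unsatisfiable on its own:
  V=F: evaluates to False.
  V=T: evaluates to False.
So the whole conjunction is unsatisfiable.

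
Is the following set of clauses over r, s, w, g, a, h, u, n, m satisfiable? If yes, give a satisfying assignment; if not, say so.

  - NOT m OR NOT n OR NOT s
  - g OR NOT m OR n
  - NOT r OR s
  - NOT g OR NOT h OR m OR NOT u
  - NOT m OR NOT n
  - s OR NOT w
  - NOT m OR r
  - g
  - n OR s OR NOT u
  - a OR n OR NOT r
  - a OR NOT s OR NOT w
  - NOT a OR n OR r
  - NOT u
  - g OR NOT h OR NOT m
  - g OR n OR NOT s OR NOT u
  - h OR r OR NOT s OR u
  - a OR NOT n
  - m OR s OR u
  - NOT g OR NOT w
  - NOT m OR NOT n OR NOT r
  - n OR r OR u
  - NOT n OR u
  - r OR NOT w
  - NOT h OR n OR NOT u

r = True, s = True, w = False, g = True, a = True, h = False, u = False, n = False, m = True

Unit clause (g) forces g = True.
Unit clause (NOT u) forces u = False.
In (NOT g OR NOT w) only NOT w is left, so w = False.
In (NOT n OR u) only NOT n is left, so n = False.
In (n OR r OR u) only r is left, so r = True.
In (NOT r OR s) only s is left, so s = True.
In (a OR n OR NOT r) only a is left, so a = True.
Set h = False.
Set m = True.
All clauses satisfied.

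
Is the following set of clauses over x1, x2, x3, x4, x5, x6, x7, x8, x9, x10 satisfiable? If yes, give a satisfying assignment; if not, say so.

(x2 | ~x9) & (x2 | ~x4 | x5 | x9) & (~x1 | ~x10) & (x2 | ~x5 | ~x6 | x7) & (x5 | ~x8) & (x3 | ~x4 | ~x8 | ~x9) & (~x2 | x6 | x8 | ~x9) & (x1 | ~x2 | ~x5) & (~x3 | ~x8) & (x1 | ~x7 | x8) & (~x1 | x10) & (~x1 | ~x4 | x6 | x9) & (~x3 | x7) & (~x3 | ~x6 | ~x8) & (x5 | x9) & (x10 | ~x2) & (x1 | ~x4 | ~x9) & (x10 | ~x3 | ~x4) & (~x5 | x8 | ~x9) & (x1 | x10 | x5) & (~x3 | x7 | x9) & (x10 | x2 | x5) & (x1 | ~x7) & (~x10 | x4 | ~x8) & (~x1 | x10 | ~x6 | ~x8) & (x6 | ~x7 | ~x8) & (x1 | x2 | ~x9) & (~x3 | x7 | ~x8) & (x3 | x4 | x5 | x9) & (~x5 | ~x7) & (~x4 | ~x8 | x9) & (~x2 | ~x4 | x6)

x1 = False, x2 = True, x3 = False, x4 = False, x5 = False, x6 = True, x7 = False, x8 = False, x9 = True, x10 = True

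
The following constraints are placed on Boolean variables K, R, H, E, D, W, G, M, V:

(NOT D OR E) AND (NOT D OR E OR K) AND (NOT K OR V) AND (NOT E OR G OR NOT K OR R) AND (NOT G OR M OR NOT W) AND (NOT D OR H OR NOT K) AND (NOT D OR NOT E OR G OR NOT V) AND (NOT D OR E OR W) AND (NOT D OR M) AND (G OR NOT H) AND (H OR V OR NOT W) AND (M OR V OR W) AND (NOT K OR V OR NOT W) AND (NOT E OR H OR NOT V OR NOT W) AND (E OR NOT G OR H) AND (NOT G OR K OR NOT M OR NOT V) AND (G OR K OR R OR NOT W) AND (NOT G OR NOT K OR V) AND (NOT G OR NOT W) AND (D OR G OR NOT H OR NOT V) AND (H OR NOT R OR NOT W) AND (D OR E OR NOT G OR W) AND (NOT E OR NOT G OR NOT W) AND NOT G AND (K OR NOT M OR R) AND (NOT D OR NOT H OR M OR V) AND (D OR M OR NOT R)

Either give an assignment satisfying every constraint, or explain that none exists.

Unit clause (NOT G) forces G = False.
In (G OR NOT H) only NOT H is left, so H = False.
Set K = False.
Set R = True.
  then (H OR NOT R OR NOT W) forces W = False.
Set E = True.
Set D = False.
  then (D OR M OR NOT R) forces M = True.
Set V = False.
All clauses satisfied.

K = False, R = True, H = False, E = True, D = False, W = False, G = False, M = True, V = False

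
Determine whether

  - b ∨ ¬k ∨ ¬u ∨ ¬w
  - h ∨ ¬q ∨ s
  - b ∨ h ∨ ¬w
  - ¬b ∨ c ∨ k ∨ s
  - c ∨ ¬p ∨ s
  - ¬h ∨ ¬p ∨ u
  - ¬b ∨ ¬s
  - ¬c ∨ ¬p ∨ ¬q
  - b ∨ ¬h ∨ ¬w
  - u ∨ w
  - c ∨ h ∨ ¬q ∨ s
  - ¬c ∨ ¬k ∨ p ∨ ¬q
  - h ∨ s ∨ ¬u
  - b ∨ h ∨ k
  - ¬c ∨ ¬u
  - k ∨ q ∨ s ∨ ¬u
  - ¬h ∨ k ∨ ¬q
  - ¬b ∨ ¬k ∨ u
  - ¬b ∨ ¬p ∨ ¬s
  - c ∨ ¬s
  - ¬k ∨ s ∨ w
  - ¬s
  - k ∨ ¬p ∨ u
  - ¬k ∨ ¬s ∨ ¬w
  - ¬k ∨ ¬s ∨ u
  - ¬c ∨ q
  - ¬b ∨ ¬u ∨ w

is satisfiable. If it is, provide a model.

Unit clause (¬s) forces s = False.
Set q = True.
  then (h ∨ ¬q ∨ s) forces h = True.
  then (¬h ∨ k ∨ ¬q) forces k = True.
  then (¬k ∨ s ∨ w) forces w = True.
  then (b ∨ ¬h ∨ ¬w) forces b = True.
  then (¬b ∨ ¬k ∨ u) forces u = True.
  then (¬c ∨ ¬u) forces c = False.
  then (c ∨ ¬p ∨ s) forces p = False.
All clauses satisfied.

q = True; h = True; u = True; k = True; b = True; w = True; c = False; p = False; s = False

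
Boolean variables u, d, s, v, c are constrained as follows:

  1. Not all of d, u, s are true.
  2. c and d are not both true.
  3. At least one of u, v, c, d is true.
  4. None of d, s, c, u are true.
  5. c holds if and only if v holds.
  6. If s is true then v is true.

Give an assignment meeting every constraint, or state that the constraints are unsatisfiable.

Case u = True:
  Constraint (4) is violated (u=T) — contradiction.
Case u = False:
  (4) forces d = False.
  (4) forces s = False.
  (4) forces c = False.
  (3) with u=F, c=F, d=F forces v = True.
  Constraint (5) is violated (c=F, v=T) — contradiction.
Both cases fail — unsatisfiable.

Unsatisfiable — no assignment works.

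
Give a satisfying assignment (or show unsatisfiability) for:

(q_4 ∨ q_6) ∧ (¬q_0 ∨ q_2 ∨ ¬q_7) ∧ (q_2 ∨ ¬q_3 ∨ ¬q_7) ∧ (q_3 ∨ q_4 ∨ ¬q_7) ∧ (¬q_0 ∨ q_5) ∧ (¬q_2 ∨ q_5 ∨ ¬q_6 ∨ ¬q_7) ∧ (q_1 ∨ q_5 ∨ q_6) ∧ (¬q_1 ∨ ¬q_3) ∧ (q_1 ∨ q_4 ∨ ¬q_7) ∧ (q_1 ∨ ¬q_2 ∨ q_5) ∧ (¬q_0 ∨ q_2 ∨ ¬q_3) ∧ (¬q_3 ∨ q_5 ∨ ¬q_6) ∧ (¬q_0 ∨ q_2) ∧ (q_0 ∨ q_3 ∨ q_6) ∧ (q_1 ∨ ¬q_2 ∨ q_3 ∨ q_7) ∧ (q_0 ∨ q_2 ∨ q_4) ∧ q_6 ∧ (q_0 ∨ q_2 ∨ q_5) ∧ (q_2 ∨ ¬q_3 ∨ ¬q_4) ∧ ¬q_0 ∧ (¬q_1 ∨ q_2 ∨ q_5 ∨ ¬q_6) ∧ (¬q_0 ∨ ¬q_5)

q_0 = False; q_1 = True; q_2 = False; q_3 = False; q_4 = True; q_5 = True; q_6 = True; q_7 = False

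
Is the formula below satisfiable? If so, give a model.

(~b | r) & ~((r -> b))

b: False; r: True

  ~b | r = True
    ~b = True
  ~((r -> b)) = True
    r -> b = False
Both conjuncts True, so the formula holds.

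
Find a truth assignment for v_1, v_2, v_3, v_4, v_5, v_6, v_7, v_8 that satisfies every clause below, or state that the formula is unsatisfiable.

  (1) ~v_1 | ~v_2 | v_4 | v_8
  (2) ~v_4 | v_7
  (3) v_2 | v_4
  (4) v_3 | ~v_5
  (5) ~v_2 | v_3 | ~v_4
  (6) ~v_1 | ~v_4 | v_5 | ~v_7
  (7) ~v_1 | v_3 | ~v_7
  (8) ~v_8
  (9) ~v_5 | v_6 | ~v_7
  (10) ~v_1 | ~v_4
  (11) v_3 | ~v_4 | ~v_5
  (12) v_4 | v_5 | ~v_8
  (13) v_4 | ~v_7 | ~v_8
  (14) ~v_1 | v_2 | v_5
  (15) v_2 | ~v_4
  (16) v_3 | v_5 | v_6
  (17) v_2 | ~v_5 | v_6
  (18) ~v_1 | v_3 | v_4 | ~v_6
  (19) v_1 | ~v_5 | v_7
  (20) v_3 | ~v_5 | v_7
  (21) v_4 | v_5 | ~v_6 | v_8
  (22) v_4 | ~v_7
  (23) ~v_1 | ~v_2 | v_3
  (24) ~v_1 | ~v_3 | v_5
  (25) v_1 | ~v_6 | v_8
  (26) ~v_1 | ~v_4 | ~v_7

Unit clause (~v_8) forces v_8 = False.
Try v_1 = True:
  (~v_1 | ~v_4) forces v_4 = False.
  (~v_1 | ~v_2 | v_4 | v_8) forces v_2 = False.
  clause (v_2 | v_4) is falsified — backtrack.
So v_1 = False.
  then (v_1 | ~v_6 | v_8) forces v_6 = False.
Try v_2 = False:
  (v_2 | v_4) forces v_4 = True.
  clause (v_2 | ~v_4) is falsified — backtrack.
So v_2 = True.
Set v_3 = True.
Set v_4 = True.
  then (~v_4 | v_7) forces v_7 = True.
  then (~v_5 | v_6 | ~v_7) forces v_5 = False.
All clauses satisfied.

v_1 = False, v_2 = True, v_3 = True, v_4 = True, v_5 = False, v_6 = False, v_7 = True, v_8 = False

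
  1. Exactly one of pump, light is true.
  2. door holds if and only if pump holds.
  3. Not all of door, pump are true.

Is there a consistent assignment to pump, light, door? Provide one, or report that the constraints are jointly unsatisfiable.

pump = False, light = True, door = False

  (1) {pump, light}: 1 true — exactly one ✓
  (2) door=F, pump=F — same ✓
  (3) {door, pump}: 0/2 true — not all ✓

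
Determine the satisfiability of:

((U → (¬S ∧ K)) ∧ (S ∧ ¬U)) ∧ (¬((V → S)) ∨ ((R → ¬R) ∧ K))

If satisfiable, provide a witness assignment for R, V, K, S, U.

R = False, V = False, K = True, S = True, U = False

  (U → (¬S ∧ K)) ∧ (S ∧ ¬U) = True
    U → (¬S ∧ K) = True
      ¬S ∧ K = False
        ¬S = False
    S ∧ ¬U = True
      ¬U = True
  ¬((V → S)) ∨ ((R → ¬R) ∧ K) = True
    ¬((V → S)) = False
      V → S = True
    (R → ¬R) ∧ K = True
      R → ¬R = True
        ¬R = True
Both conjuncts True, so the formula holds.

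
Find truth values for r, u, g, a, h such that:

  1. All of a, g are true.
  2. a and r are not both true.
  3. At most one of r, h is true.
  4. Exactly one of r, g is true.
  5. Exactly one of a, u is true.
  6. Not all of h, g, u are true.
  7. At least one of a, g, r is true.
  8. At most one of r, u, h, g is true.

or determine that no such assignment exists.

r = False, u = False, g = True, a = True, h = False

  (1) {a, g}: all 2 true ✓
  (2) a=T, r=F — not both ✓
  (3) {r, h}: 0 true — at most one ✓
  (4) {r, g}: 1 true — exactly one ✓
  (5) {a, u}: 1 true — exactly one ✓
  (6) {h, g, u}: 1/3 true — not all ✓
  (7) {a, g, r}: 2 true — at least one ✓
  (8) {r, u, h, g}: 1 true — at most one ✓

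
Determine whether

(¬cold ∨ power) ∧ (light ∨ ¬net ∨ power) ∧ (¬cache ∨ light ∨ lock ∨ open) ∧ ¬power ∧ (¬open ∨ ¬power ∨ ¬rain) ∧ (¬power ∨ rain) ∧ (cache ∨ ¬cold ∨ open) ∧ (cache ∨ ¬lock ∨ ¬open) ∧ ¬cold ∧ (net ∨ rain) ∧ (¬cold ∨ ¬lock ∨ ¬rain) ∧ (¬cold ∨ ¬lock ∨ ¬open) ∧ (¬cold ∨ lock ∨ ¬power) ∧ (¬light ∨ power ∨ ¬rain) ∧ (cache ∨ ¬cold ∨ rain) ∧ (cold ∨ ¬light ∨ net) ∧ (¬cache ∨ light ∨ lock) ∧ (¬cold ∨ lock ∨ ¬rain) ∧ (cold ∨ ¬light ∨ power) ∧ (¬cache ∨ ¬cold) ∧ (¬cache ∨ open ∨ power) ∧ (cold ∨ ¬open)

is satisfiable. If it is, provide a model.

open=F, rain=T, cache=F, power=F, light=F, net=F, cold=F, lock=T

Unit clause (¬power) forces power = False.
Unit clause (¬cold) forces cold = False.
In (cold ∨ ¬light ∨ power) only ¬light is left, so light = False.
In (cold ∨ ¬open) only ¬open is left, so open = False.
In (light ∨ ¬net ∨ power) only ¬net is left, so net = False.
In (net ∨ rain) only rain is left, so rain = True.
In (¬cache ∨ open ∨ power) only ¬cache is left, so cache = False.
Set lock = True.
All clauses satisfied.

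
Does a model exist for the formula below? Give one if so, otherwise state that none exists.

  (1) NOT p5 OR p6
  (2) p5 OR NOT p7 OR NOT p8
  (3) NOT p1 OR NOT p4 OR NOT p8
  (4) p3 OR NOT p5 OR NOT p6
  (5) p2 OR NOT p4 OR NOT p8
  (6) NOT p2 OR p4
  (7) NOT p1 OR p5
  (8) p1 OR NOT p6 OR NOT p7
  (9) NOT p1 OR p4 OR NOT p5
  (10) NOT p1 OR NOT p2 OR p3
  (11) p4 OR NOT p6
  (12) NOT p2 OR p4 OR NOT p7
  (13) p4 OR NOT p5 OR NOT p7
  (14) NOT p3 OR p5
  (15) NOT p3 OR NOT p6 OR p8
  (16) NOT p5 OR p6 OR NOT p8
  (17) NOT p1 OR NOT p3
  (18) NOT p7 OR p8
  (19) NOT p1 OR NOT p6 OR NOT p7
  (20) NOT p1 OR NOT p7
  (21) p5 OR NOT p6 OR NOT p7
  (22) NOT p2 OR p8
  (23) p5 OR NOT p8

Set p1 = False.
Set p2 = False.
Set p3 = False.
Set p4 = False.
  then (p4 OR NOT p6) forces p6 = False.
  then (NOT p5 OR p6) forces p5 = False.
  then (p5 OR NOT p8) forces p8 = False.
  then (NOT p7 OR p8) forces p7 = False.
All clauses satisfied.

p1 = False, p2 = False, p3 = False, p4 = False, p5 = False, p6 = False, p7 = False, p8 = False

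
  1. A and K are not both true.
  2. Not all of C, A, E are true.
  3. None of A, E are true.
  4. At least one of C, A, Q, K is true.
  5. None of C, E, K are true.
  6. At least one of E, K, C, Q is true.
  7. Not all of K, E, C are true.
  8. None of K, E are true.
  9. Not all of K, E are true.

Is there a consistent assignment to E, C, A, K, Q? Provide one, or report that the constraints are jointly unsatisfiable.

E = False; C = False; A = False; K = False; Q = True

  (1) A=F, K=F — not both ✓
  (2) {C, A, E}: 0/3 true — not all ✓
  (3) {A, E}: 0 true — none ✓
  (4) {C, A, Q, K}: 1 true — at least one ✓
  (5) {C, E, K}: 0 true — none ✓
  (6) {E, K, C, Q}: 1 true — at least one ✓
  (7) {K, E, C}: 0/3 true — not all ✓
  (8) {K, E}: 0 true — none ✓
  (9) {K, E}: 0/2 true — not all ✓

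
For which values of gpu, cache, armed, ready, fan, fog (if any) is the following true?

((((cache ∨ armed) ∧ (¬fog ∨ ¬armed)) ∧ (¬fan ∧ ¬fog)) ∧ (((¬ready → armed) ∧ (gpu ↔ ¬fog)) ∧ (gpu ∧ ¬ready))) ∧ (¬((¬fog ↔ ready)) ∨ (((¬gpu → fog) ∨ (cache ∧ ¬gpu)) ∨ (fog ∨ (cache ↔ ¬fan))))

gpu=T; cache=F; armed=T; ready=F; fan=F; fog=F

  (((cache ∨ armed) ∧ (¬fog ∨ ¬armed)) ∧ (¬fan ∧ ¬fog)) ∧ (((¬ready → armed) ∧ (gpu ↔ ¬fog)) ∧ (gpu ∧ ¬ready)) = True
    ((cache ∨ armed) ∧ (¬fog ∨ ¬armed)) ∧ (¬fan ∧ ¬fog) = True
      (cache ∨ armed) ∧ (¬fog ∨ ¬armed) = True
        cache ∨ armed = True
        ¬fog ∨ ¬armed = True
          ¬fog = True
          ¬armed = False
      ¬fan ∧ ¬fog = True
        ¬fan = True
        ¬fog = True
    ((¬ready → armed) ∧ (gpu ↔ ¬fog)) ∧ (gpu ∧ ¬ready) = True
      (¬ready → armed) ∧ (gpu ↔ ¬fog) = True
        ¬ready → armed = True
          ¬ready = True
        gpu ↔ ¬fog = True
          ¬fog = True
      gpu ∧ ¬ready = True
        ¬ready = True
  ¬((¬fog ↔ ready)) ∨ (((¬gpu → fog) ∨ (cache ∧ ¬gpu)) ∨ (fog ∨ (cache ↔ ¬fan))) = True
    ¬((¬fog ↔ ready)) = True
      ¬fog ↔ ready = False
        ¬fog = True
    ((¬gpu → fog) ∨ (cache ∧ ¬gpu)) ∨ (fog ∨ (cache ↔ ¬fan)) = True
      (¬gpu → fog) ∨ (cache ∧ ¬gpu) = True
        ¬gpu → fog = True
          ¬gpu = False
        cache ∧ ¬gpu = False
          ¬gpu = False
      fog ∨ (cache ↔ ¬fan) = False
        cache ↔ ¬fan = False
          ¬fan = True
Both conjuncts True, so the formula holds.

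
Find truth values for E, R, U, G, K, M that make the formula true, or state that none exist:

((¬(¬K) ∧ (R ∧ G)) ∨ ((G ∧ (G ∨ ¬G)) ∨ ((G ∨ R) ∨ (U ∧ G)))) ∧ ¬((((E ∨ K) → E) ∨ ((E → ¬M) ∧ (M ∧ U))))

E = False, R = True, U = False, G = True, K = True, M = False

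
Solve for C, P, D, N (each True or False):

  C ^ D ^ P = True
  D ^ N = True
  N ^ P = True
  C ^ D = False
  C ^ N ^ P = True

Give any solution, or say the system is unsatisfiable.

Unsatisfiable — no assignment works.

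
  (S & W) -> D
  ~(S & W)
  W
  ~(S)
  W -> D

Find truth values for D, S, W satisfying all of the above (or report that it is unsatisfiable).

D = True, S = False, W = True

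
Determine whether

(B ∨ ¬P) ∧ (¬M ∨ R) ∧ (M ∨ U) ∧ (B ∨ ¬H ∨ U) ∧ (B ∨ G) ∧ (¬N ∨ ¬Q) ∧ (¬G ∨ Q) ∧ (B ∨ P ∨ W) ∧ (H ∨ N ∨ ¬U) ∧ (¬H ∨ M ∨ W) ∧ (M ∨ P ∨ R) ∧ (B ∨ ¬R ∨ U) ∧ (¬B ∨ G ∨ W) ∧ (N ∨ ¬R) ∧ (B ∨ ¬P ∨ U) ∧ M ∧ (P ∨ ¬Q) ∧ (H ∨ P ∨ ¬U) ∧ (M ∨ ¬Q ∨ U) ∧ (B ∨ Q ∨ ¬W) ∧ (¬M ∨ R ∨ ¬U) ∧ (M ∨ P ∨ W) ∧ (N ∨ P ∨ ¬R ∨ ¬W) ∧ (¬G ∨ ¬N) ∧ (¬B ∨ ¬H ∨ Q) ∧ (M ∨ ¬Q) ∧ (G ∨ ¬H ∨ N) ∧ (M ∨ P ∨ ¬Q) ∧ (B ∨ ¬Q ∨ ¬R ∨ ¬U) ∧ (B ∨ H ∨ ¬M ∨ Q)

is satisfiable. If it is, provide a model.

Unit clause (M) forces M = True.
In (¬M ∨ R) only R is left, so R = True.
In (N ∨ ¬R) only N is left, so N = True.
In (¬G ∨ ¬N) only ¬G is left, so G = False.
In (B ∨ G) only B is left, so B = True.
In (¬N ∨ ¬Q) only ¬Q is left, so Q = False.
In (¬B ∨ G ∨ W) only W is left, so W = True.
In (¬B ∨ ¬H ∨ Q) only ¬H is left, so H = False.
Set P = False.
  then (H ∨ P ∨ ¬U) forces U = False.
All clauses satisfied.

P = False, Q = False, H = False, W = True, R = True, U = False, B = True, G = False, N = True, M = True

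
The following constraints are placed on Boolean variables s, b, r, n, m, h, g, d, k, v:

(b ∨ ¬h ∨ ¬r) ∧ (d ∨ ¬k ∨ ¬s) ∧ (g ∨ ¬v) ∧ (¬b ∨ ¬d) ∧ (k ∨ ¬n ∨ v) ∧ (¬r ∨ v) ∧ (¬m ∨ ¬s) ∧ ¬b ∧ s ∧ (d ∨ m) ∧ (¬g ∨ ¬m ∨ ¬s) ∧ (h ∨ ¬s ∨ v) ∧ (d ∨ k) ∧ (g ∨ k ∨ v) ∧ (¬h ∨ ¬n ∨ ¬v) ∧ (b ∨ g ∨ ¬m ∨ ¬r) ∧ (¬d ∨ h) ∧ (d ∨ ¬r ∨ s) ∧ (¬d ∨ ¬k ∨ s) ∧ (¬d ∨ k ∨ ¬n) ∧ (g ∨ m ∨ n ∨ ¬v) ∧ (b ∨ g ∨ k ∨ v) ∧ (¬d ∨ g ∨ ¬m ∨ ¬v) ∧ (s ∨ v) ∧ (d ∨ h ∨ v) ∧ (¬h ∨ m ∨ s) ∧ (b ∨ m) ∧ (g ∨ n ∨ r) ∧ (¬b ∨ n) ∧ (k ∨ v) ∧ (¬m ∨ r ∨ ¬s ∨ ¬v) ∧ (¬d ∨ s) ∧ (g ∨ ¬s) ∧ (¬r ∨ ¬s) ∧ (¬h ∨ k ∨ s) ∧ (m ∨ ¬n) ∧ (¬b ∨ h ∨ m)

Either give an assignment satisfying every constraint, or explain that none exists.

No satisfying assignment exists.

Case s = True:
  (¬m ∨ ¬s) forces m = False.
  (¬b) forces b = False.
  Clause (b ∨ m) is falsified — contradiction.
Case s = False:
  Clause (s) is falsified — contradiction.
Both cases fail, so the formula is unsatisfiable.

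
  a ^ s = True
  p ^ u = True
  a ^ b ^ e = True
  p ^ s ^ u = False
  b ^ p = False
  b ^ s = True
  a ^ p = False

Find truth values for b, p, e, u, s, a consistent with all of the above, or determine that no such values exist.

b = False; p = False; e = True; u = True; s = True; a = False

a ^ s = F ^ T = True ✓
p ^ u = F ^ T = True ✓
a ^ b ^ e = F ^ F ^ T = True ✓
p ^ s ^ u = F ^ T ^ T = False ✓
b ^ p = F ^ F = False ✓
b ^ s = F ^ T = True ✓
a ^ p = F ^ F = False ✓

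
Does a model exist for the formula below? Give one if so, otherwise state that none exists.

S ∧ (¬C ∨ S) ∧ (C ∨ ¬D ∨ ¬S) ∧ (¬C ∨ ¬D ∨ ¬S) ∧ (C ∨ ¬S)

D = False, S = True, C = True

Unit clause (S) forces S = True.
In (C ∨ ¬S) only C is left, so C = True.
In (¬C ∨ ¬D ∨ ¬S) only ¬D is left, so D = False.
All clauses satisfied.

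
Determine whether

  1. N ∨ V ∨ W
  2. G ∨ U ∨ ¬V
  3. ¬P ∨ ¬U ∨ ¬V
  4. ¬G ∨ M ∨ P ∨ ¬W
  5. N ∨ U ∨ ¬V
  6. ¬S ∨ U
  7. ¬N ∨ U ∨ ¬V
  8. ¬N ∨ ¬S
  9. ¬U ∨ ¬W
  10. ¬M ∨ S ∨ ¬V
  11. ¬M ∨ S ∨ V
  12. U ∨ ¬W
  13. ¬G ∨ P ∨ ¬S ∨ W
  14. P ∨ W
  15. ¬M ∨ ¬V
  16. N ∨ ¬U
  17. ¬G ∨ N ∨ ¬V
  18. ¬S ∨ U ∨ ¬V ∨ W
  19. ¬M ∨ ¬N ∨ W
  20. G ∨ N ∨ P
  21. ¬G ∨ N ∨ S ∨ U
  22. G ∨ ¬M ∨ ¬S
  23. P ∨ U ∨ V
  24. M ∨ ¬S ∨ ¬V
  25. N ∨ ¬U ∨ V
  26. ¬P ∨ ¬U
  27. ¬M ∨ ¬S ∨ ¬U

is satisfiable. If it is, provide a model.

N=T, U=F, P=T, V=F, M=F, W=F, G=T, S=F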